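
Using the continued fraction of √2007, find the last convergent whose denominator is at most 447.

√2007 = [44; 1, 3, 1, 88, …] (period length 4).
Convergents:
  p_0/q_0 = 44/1
  p_1/q_1 = 45/1
  p_2/q_2 = 179/4
  p_3/q_3 = 224/5
  p_4/q_4 = 19891/444
  p_5/q_5 = 20115/449
q_4 = 444 ≤ 447 < 449 = q_5, so the answer is 19891/444.

19891/444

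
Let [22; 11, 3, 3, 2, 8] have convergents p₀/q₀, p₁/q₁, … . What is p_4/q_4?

5743/260

Using pₖ = aₖpₖ₋₁ + pₖ₋₂, qₖ = aₖqₖ₋₁ + qₖ₋₂ (with p₋₁=1, p₋₂=0, q₋₁=0, q₋₂=1):
  k=0: a=22, p=22, q=1
  k=1: a=11, p=243, q=11
  k=2: a=3, p=751, q=34
  k=3: a=3, p=2496, q=113
  k=4: a=2, p=5743, q=260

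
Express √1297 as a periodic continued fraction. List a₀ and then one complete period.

a₀ = ⌊√1297⌋ = 36.
With m₀=0, d₀=1 and mₖ₊₁ = dₖaₖ − mₖ, dₖ₊₁ = (n − mₖ₊₁²)/dₖ, aₖ₊₁ = ⌊(a₀+mₖ₊₁)/dₖ₊₁⌋:
  k=1: m=36, d=1, a=72
d=1 and a=2a₀=72 at k=1, so the next step gives (m, d) = (36, 1) again — its k=1 value — and the period has length 1.

[36; 72]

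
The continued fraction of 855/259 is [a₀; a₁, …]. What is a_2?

3

855 = 3·259 + 78   →  a_0 = 3
259 = 3·78 + 25   →  a_1 = 3
78 = 3·25 + 3   →  a_2 = 3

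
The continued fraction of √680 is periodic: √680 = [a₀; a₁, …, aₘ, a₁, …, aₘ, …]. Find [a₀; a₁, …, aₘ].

[26; 13, 52]

a₀ = ⌊√680⌋ = 26.
With m₀=0, d₀=1 and mₖ₊₁ = dₖaₖ − mₖ, dₖ₊₁ = (n − mₖ₊₁²)/dₖ, aₖ₊₁ = ⌊(a₀+mₖ₊₁)/dₖ₊₁⌋:
  k=1: m=26, d=4, a=13
  k=2: m=26, d=1, a=52
d=1 and a=2a₀=52 at k=2, so the next step gives (m, d) = (26, 4) again — its k=1 value — and the period has length 2.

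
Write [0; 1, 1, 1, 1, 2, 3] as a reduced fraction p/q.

Fold from the inside: start with 3/1.
  2 + 1/3 = 7/3
  1 + 3/7 = 10/7
  1 + 7/10 = 17/10
  1 + 10/17 = 27/17
  1 + 17/27 = 44/27
  0 + 27/44 = 27/44

27/44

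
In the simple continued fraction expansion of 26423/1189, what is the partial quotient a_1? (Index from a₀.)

26423 = 22·1189 + 265   →  a_0 = 22
1189 = 4·265 + 129   →  a_1 = 4

4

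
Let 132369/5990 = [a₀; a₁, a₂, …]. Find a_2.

132369 = 22·5990 + 589   →  a_0 = 22
5990 = 10·589 + 100   →  a_1 = 10
589 = 5·100 + 89   →  a_2 = 5

5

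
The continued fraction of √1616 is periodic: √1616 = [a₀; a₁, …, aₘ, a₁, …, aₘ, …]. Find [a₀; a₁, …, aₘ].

a₀ = ⌊√1616⌋ = 40.
With m₀=0, d₀=1 and mₖ₊₁ = dₖaₖ − mₖ, dₖ₊₁ = (n − mₖ₊₁²)/dₖ, aₖ₊₁ = ⌊(a₀+mₖ₊₁)/dₖ₊₁⌋:
  k=1: m=40, d=16, a=5
  k=2: m=40, d=1, a=80
d=1 and a=2a₀=80 at k=2, so the next step gives (m, d) = (40, 16) again — its k=1 value — and the period has length 2.

[40; 5, 80]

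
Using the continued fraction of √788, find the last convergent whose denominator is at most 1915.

22036/785

√788 = [28; 14, 56, …] (period length 2).
Convergents:
  p_0/q_0 = 28/1
  p_1/q_1 = 393/14
  p_2/q_2 = 22036/785
  p_3/q_3 = 308897/11004
q_2 = 785 ≤ 1915 < 11004 = q_3, so the answer is 22036/785.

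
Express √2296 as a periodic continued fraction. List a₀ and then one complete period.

a₀ = ⌊√2296⌋ = 47.
With m₀=0, d₀=1 and mₖ₊₁ = dₖaₖ − mₖ, dₖ₊₁ = (n − mₖ₊₁²)/dₖ, aₖ₊₁ = ⌊(a₀+mₖ₊₁)/dₖ₊₁⌋:
  k=1: m=47, d=87, a=1
  k=2: m=40, d=8, a=10
  k=3: m=40, d=87, a=1
  k=4: m=47, d=1, a=94
d=1 and a=2a₀=94 at k=4, so the next step gives (m, d) = (47, 87) again — its k=1 value — and the period has length 4.

[47; 1, 10, 1, 94]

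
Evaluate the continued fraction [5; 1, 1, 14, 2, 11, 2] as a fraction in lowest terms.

Using pₖ = aₖpₖ₋₁ + pₖ₋₂ and qₖ = aₖqₖ₋₁ + qₖ₋₂:
  k=0: a=5, p=5, q=1
  k=1: a=1, p=6, q=1
  k=2: a=1, p=11, q=2
  k=3: a=14, p=160, q=29
  k=4: a=2, p=331, q=60
  k=5: a=11, p=3801, q=689
  k=6: a=2, p=7933, q=1438

7933/1438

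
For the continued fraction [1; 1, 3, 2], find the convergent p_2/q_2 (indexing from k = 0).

Using pₖ = aₖpₖ₋₁ + pₖ₋₂, qₖ = aₖqₖ₋₁ + qₖ₋₂ (with p₋₁=1, p₋₂=0, q₋₁=0, q₋₂=1):
  k=0: a=1, p=1, q=1
  k=1: a=1, p=2, q=1
  k=2: a=3, p=7, q=4

7/4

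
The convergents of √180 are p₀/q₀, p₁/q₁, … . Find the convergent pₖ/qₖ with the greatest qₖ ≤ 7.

√180 = [13; 2, 2, 2, 26, …] (period length 4).
Convergents:
  p_0/q_0 = 13/1
  p_1/q_1 = 27/2
  p_2/q_2 = 67/5
  p_3/q_3 = 161/12
q_2 = 5 ≤ 7 < 12 = q_3, so the answer is 67/5.

67/5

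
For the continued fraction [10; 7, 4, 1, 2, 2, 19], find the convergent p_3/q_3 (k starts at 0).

365/36

Using pₖ = aₖpₖ₋₁ + pₖ₋₂, qₖ = aₖqₖ₋₁ + qₖ₋₂ (with p₋₁=1, p₋₂=0, q₋₁=0, q₋₂=1):
  k=0: a=10, p=10, q=1
  k=1: a=7, p=71, q=7
  k=2: a=4, p=294, q=29
  k=3: a=1, p=365, q=36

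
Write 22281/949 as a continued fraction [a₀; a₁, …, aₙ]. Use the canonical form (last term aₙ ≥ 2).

22281 = 23×949 + 454
949 = 2×454 + 41
454 = 11×41 + 3
41 = 13×3 + 2
3 = 1×2 + 1
2 = 2×1 + 0  (stop)
So 22281/949 = [23; 2, 11, 13, 1, 2].

[23; 2, 11, 13, 1, 2]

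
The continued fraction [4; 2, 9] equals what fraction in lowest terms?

85/19

Using pₖ = aₖpₖ₋₁ + pₖ₋₂ and qₖ = aₖqₖ₋₁ + qₖ₋₂:
  k=0: a=4, p=4, q=1
  k=1: a=2, p=9, q=2
  k=2: a=9, p=85, q=19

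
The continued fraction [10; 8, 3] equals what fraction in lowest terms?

253/25

Using pₖ = aₖpₖ₋₁ + pₖ₋₂ and qₖ = aₖqₖ₋₁ + qₖ₋₂:
  k=0: a=10, p=10, q=1
  k=1: a=8, p=81, q=8
  k=2: a=3, p=253, q=25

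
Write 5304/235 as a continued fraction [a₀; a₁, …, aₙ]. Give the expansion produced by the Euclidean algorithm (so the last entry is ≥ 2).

[22; 1, 1, 3, 16, 2]

5304 = 22×235 + 134
235 = 1×134 + 101
134 = 1×101 + 33
101 = 3×33 + 2
33 = 16×2 + 1
2 = 2×1 + 0  (stop)
So 5304/235 = [22; 1, 1, 3, 16, 2].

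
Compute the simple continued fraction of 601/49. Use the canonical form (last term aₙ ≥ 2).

601 = 12×49 + 13
49 = 3×13 + 10
13 = 1×10 + 3
10 = 3×3 + 1
3 = 3×1 + 0  (stop)
So 601/49 = [12; 3, 1, 3, 3].

[12; 3, 1, 3, 3]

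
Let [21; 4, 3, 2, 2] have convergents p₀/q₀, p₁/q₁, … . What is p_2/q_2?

Using pₖ = aₖpₖ₋₁ + pₖ₋₂, qₖ = aₖqₖ₋₁ + qₖ₋₂ (with p₋₁=1, p₋₂=0, q₋₁=0, q₋₂=1):
  k=0: a=21, p=21, q=1
  k=1: a=4, p=85, q=4
  k=2: a=3, p=276, q=13

276/13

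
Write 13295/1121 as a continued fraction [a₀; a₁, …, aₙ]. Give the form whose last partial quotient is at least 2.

13295 = 11·1121 + 964
1121 = 1·964 + 157
964 = 6·157 + 22
157 = 7·22 + 3
22 = 7·3 + 1
3 = 3·1 + 0  (stop)
So 13295/1121 = [11; 1, 6, 7, 7, 3].

[11; 1, 6, 7, 7, 3]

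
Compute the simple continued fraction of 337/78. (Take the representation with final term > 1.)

337 = 4×78 + 25
78 = 3×25 + 3
25 = 8×3 + 1
3 = 3×1 + 0  (stop)
So 337/78 = [4; 3, 8, 3].

[4; 3, 8, 3]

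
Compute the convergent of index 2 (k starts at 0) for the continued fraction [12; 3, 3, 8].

123/10

Using pₖ = aₖpₖ₋₁ + pₖ₋₂, qₖ = aₖqₖ₋₁ + qₖ₋₂ (with p₋₁=1, p₋₂=0, q₋₁=0, q₋₂=1):
  k=0: a=12, p=12, q=1
  k=1: a=3, p=37, q=3
  k=2: a=3, p=123, q=10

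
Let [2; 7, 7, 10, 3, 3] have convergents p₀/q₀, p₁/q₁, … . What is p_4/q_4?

3362/1571

Using pₖ = aₖpₖ₋₁ + pₖ₋₂, qₖ = aₖqₖ₋₁ + qₖ₋₂ (with p₋₁=1, p₋₂=0, q₋₁=0, q₋₂=1):
  k=0: a=2, p=2, q=1
  k=1: a=7, p=15, q=7
  k=2: a=7, p=107, q=50
  k=3: a=10, p=1085, q=507
  k=4: a=3, p=3362, q=1571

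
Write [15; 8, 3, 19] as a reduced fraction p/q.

7303/483

Using pₖ = aₖpₖ₋₁ + pₖ₋₂ and qₖ = aₖqₖ₋₁ + qₖ₋₂:
  k=0: a=15, p=15, q=1
  k=1: a=8, p=121, q=8
  k=2: a=3, p=378, q=25
  k=3: a=19, p=7303, q=483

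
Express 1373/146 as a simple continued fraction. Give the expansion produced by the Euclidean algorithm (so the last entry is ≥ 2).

[9; 2, 2, 9, 3]

1373 = 9*146 + 59
146 = 2*59 + 28
59 = 2*28 + 3
28 = 9*3 + 1
3 = 3*1 + 0  (stop)
So 1373/146 = [9; 2, 2, 9, 3].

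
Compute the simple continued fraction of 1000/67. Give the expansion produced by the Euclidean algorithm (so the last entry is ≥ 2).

[14; 1, 12, 2, 2]

1000 = 14*67 + 62
67 = 1*62 + 5
62 = 12*5 + 2
5 = 2*2 + 1
2 = 2*1 + 0  (stop)
So 1000/67 = [14; 1, 12, 2, 2].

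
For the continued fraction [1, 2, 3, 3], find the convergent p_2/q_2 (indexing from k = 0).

Using pₖ = aₖpₖ₋₁ + pₖ₋₂, qₖ = aₖqₖ₋₁ + qₖ₋₂ (with p₋₁=1, p₋₂=0, q₋₁=0, q₋₂=1):
  k=0: a=1, p=1, q=1
  k=1: a=2, p=3, q=2
  k=2: a=3, p=10, q=7

10/7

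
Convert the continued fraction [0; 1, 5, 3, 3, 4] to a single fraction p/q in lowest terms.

Fold from the inside: start with 4/1.
  3 + 1/4 = 13/4
  3 + 4/13 = 43/13
  5 + 13/43 = 228/43
  1 + 43/228 = 271/228
  0 + 228/271 = 228/271

228/271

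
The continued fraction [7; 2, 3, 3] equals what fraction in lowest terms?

Using pₖ = aₖpₖ₋₁ + pₖ₋₂ and qₖ = aₖqₖ₋₁ + qₖ₋₂:
  k=0: a=7, p=7, q=1
  k=1: a=2, p=15, q=2
  k=2: a=3, p=52, q=7
  k=3: a=3, p=171, q=23

171/23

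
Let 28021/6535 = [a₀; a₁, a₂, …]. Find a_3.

28021 = 4·6535 + 1881   →  a_0 = 4
6535 = 3·1881 + 892   →  a_1 = 3
1881 = 2·892 + 97   →  a_2 = 2
892 = 9·97 + 19   →  a_3 = 9

9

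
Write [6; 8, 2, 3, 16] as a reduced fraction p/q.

5880/961

Using pₖ = aₖpₖ₋₁ + pₖ₋₂ and qₖ = aₖqₖ₋₁ + qₖ₋₂:
  k=0: a=6, p=6, q=1
  k=1: a=8, p=49, q=8
  k=2: a=2, p=104, q=17
  k=3: a=3, p=361, q=59
  k=4: a=16, p=5880, q=961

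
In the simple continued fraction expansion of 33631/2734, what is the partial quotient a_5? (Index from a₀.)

6

33631 = 12·2734 + 823   →  a_0 = 12
2734 = 3·823 + 265   →  a_1 = 3
823 = 3·265 + 28   →  a_2 = 3
265 = 9·28 + 13   →  a_3 = 9
28 = 2·13 + 2   →  a_4 = 2
13 = 6·2 + 1   →  a_5 = 6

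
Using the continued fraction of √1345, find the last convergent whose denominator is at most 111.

√1345 = [36; 1, 2, 14, 2, 1, 72, …] (period length 6).
Convergents:
  p_0/q_0 = 36/1
  p_1/q_1 = 37/1
  p_2/q_2 = 110/3
  p_3/q_3 = 1577/43
  p_4/q_4 = 3264/89
  p_5/q_5 = 4841/132
q_4 = 89 ≤ 111 < 132 = q_5, so the answer is 3264/89.

3264/89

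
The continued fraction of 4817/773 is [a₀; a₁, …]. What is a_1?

4

4817 = 6·773 + 179   →  a_0 = 6
773 = 4·179 + 57   →  a_1 = 4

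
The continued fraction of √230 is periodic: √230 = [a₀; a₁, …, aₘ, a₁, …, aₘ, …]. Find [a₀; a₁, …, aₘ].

[15; 6, 30]

a₀ = ⌊√230⌋ = 15.
With m₀=0, d₀=1 and mₖ₊₁ = dₖaₖ − mₖ, dₖ₊₁ = (n − mₖ₊₁²)/dₖ, aₖ₊₁ = ⌊(a₀+mₖ₊₁)/dₖ₊₁⌋:
  k=1: m=15, d=5, a=6
  k=2: m=15, d=1, a=30
d=1 and a=2a₀=30 at k=2, so the next step gives (m, d) = (15, 5) again — its k=1 value — and the period has length 2.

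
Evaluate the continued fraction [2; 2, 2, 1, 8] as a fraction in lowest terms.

Using pₖ = aₖpₖ₋₁ + pₖ₋₂ and qₖ = aₖqₖ₋₁ + qₖ₋₂:
  k=0: a=2, p=2, q=1
  k=1: a=2, p=5, q=2
  k=2: a=2, p=12, q=5
  k=3: a=1, p=17, q=7
  k=4: a=8, p=148, q=61

148/61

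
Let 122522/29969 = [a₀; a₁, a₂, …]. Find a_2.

3

122522 = 4·29969 + 2646   →  a_0 = 4
29969 = 11·2646 + 863   →  a_1 = 11
2646 = 3·863 + 57   →  a_2 = 3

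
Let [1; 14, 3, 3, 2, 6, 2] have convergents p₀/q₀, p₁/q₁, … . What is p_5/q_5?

Using pₖ = aₖpₖ₋₁ + pₖ₋₂, qₖ = aₖqₖ₋₁ + qₖ₋₂ (with p₋₁=1, p₋₂=0, q₋₁=0, q₋₂=1):
  k=0: a=1, p=1, q=1
  k=1: a=14, p=15, q=14
  k=2: a=3, p=46, q=43
  k=3: a=3, p=153, q=143
  k=4: a=2, p=352, q=329
  k=5: a=6, p=2265, q=2117

2265/2117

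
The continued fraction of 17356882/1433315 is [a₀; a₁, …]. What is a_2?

17356882 = 12·1433315 + 157102   →  a_0 = 12
1433315 = 9·157102 + 19397   →  a_1 = 9
157102 = 8·19397 + 1926   →  a_2 = 8

8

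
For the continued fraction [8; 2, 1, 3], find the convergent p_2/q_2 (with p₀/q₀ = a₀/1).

25/3

Using pₖ = aₖpₖ₋₁ + pₖ₋₂, qₖ = aₖqₖ₋₁ + qₖ₋₂ (with p₋₁=1, p₋₂=0, q₋₁=0, q₋₂=1):
  k=0: a=8, p=8, q=1
  k=1: a=2, p=17, q=2
  k=2: a=1, p=25, q=3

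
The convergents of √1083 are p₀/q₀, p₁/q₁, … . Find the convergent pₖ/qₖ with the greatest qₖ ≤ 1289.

23859/725

√1083 = [32; 1, 9, 1, 64, …] (period length 4).
Convergents:
  p_0/q_0 = 32/1
  p_1/q_1 = 33/1
  p_2/q_2 = 329/10
  p_3/q_3 = 362/11
  p_4/q_4 = 23497/714
  p_5/q_5 = 23859/725
  p_6/q_6 = 238228/7239
q_5 = 725 ≤ 1289 < 7239 = q_6, so the answer is 23859/725.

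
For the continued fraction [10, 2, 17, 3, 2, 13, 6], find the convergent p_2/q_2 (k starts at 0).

367/35

Using pₖ = aₖpₖ₋₁ + pₖ₋₂, qₖ = aₖqₖ₋₁ + qₖ₋₂ (with p₋₁=1, p₋₂=0, q₋₁=0, q₋₂=1):
  k=0: a=10, p=10, q=1
  k=1: a=2, p=21, q=2
  k=2: a=17, p=367, q=35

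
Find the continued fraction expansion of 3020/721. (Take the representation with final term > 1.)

[4; 5, 3, 3, 6, 2]

3020 = 4·721 + 136
721 = 5·136 + 41
136 = 3·41 + 13
41 = 3·13 + 2
13 = 6·2 + 1
2 = 2·1 + 0  (stop)
So 3020/721 = [4; 5, 3, 3, 6, 2].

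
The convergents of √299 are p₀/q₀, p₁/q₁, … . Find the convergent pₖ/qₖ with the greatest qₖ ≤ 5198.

√299 = [17; 3, 2, 3, 34, …] (period length 4).
Convergents:
  p_0/q_0 = 17/1
  p_1/q_1 = 52/3
  p_2/q_2 = 121/7
  p_3/q_3 = 415/24
  p_4/q_4 = 14231/823
  p_5/q_5 = 43108/2493
  p_6/q_6 = 100447/5809
q_5 = 2493 ≤ 5198 < 5809 = q_6, so the answer is 43108/2493.

43108/2493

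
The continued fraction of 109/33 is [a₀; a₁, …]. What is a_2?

109 = 3·33 + 10   →  a_0 = 3
33 = 3·10 + 3   →  a_1 = 3
10 = 3·3 + 1   →  a_2 = 3

3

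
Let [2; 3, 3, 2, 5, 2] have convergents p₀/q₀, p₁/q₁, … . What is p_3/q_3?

53/23

Using pₖ = aₖpₖ₋₁ + pₖ₋₂, qₖ = aₖqₖ₋₁ + qₖ₋₂ (with p₋₁=1, p₋₂=0, q₋₁=0, q₋₂=1):
  k=0: a=2, p=2, q=1
  k=1: a=3, p=7, q=3
  k=2: a=3, p=23, q=10
  k=3: a=2, p=53, q=23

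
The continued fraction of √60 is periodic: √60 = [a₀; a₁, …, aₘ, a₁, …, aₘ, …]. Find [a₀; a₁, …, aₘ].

[7; 1, 2, 1, 14]

a₀ = ⌊√60⌋ = 7.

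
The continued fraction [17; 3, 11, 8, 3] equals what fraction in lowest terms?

Using pₖ = aₖpₖ₋₁ + pₖ₋₂ and qₖ = aₖqₖ₋₁ + qₖ₋₂:
  k=0: a=17, p=17, q=1
  k=1: a=3, p=52, q=3
  k=2: a=11, p=589, q=34
  k=3: a=8, p=4764, q=275
  k=4: a=3, p=14881, q=859

14881/859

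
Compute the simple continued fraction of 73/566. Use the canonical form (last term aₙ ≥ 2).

[0; 7, 1, 3, 18]

73 = 0·566 + 73
566 = 7·73 + 55
73 = 1·55 + 18
55 = 3·18 + 1
18 = 18·1 + 0  (stop)
So 73/566 = [0; 7, 1, 3, 18].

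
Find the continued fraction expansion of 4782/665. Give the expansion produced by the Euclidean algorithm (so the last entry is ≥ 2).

[7; 5, 4, 4, 3, 2]

4782 = 7*665 + 127
665 = 5*127 + 30
127 = 4*30 + 7
30 = 4*7 + 2
7 = 3*2 + 1
2 = 2*1 + 0  (stop)
So 4782/665 = [7; 5, 4, 4, 3, 2].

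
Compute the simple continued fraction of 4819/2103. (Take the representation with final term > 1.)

4819 = 2·2103 + 613
2103 = 3·613 + 264
613 = 2·264 + 85
264 = 3·85 + 9
85 = 9·9 + 4
9 = 2·4 + 1
4 = 4·1 + 0  (stop)
So 4819/2103 = [2; 3, 2, 3, 9, 2, 4].

[2; 3, 2, 3, 9, 2, 4]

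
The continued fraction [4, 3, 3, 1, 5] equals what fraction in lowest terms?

323/75

Using pₖ = aₖpₖ₋₁ + pₖ₋₂ and qₖ = aₖqₖ₋₁ + qₖ₋₂:
  k=0: a=4, p=4, q=1
  k=1: a=3, p=13, q=3
  k=2: a=3, p=43, q=10
  k=3: a=1, p=56, q=13
  k=4: a=5, p=323, q=75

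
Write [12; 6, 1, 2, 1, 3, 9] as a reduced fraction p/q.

11371/936

Fold from the inside: start with 9/1.
  3 + 1/9 = 28/9
  1 + 9/28 = 37/28
  2 + 28/37 = 102/37
  1 + 37/102 = 139/102
  6 + 102/139 = 936/139
  12 + 139/936 = 11371/936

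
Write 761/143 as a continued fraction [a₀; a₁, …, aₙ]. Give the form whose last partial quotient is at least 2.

761 = 5*143 + 46
143 = 3*46 + 5
46 = 9*5 + 1
5 = 5*1 + 0  (stop)
So 761/143 = [5; 3, 9, 5].

[5; 3, 9, 5]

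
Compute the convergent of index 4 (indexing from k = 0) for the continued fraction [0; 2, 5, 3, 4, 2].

Using pₖ = aₖpₖ₋₁ + pₖ₋₂, qₖ = aₖqₖ₋₁ + qₖ₋₂ (with p₋₁=1, p₋₂=0, q₋₁=0, q₋₂=1):
  k=0: a=0, p=0, q=1
  k=1: a=2, p=1, q=2
  k=2: a=5, p=5, q=11
  k=3: a=3, p=16, q=35
  k=4: a=4, p=69, q=151

69/151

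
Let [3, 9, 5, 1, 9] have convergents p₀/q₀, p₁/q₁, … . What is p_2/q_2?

Using pₖ = aₖpₖ₋₁ + pₖ₋₂, qₖ = aₖqₖ₋₁ + qₖ₋₂ (with p₋₁=1, p₋₂=0, q₋₁=0, q₋₂=1):
  k=0: a=3, p=3, q=1
  k=1: a=9, p=28, q=9
  k=2: a=5, p=143, q=46

143/46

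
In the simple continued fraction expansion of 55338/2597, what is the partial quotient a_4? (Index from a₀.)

1

55338 = 21·2597 + 801   →  a_0 = 21
2597 = 3·801 + 194   →  a_1 = 3
801 = 4·194 + 25   →  a_2 = 4
194 = 7·25 + 19   →  a_3 = 7
25 = 1·19 + 6   →  a_4 = 1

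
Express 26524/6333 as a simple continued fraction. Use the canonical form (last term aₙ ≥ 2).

[4; 5, 3, 5, 9, 8]

26524 = 4·6333 + 1192
6333 = 5·1192 + 373
1192 = 3·373 + 73
373 = 5·73 + 8
73 = 9·8 + 1
8 = 8·1 + 0  (stop)
So 26524/6333 = [4; 5, 3, 5, 9, 8].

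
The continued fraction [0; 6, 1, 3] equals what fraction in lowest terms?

4/27

Fold from the inside: start with 3/1.
  1 + 1/3 = 4/3
  6 + 3/4 = 27/4
  0 + 4/27 = 4/27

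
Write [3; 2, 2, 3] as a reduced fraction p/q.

Using pₖ = aₖpₖ₋₁ + pₖ₋₂ and qₖ = aₖqₖ₋₁ + qₖ₋₂:
  k=0: a=3, p=3, q=1
  k=1: a=2, p=7, q=2
  k=2: a=2, p=17, q=5
  k=3: a=3, p=58, q=17

58/17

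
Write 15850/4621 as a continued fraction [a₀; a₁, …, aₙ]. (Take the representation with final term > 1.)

15850 = 3×4621 + 1987
4621 = 2×1987 + 647
1987 = 3×647 + 46
647 = 14×46 + 3
46 = 15×3 + 1
3 = 3×1 + 0  (stop)
So 15850/4621 = [3; 2, 3, 14, 15, 3].

[3; 2, 3, 14, 15, 3]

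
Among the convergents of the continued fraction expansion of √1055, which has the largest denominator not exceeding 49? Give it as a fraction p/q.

√1055 = [32; 2, 12, 2, 64, …] (period length 4).
Convergents:
  p_0/q_0 = 32/1
  p_1/q_1 = 65/2
  p_2/q_2 = 812/25
  p_3/q_3 = 1689/52
q_2 = 25 ≤ 49 < 52 = q_3, so the answer is 812/25.

812/25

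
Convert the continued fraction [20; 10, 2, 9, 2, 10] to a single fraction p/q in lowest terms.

88199/4389

Fold from the inside: start with 10/1.
  2 + 1/10 = 21/10
  9 + 10/21 = 199/21
  2 + 21/199 = 419/199
  10 + 199/419 = 4389/419
  20 + 419/4389 = 88199/4389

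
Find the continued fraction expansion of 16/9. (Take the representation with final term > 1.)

[1; 1, 3, 2]

16 = 1×9 + 7
9 = 1×7 + 2
7 = 3×2 + 1
2 = 2×1 + 0  (stop)
So 16/9 = [1; 1, 3, 2].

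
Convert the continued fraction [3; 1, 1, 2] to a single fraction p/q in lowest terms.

Fold from the inside: start with 2/1.
  1 + 1/2 = 3/2
  1 + 2/3 = 5/3
  3 + 3/5 = 18/5

18/5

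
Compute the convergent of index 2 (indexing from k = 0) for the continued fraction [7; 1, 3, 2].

Using pₖ = aₖpₖ₋₁ + pₖ₋₂, qₖ = aₖqₖ₋₁ + qₖ₋₂ (with p₋₁=1, p₋₂=0, q₋₁=0, q₋₂=1):
  k=0: a=7, p=7, q=1
  k=1: a=1, p=8, q=1
  k=2: a=3, p=31, q=4

31/4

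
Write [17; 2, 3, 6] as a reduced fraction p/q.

767/44

Using pₖ = aₖpₖ₋₁ + pₖ₋₂ and qₖ = aₖqₖ₋₁ + qₖ₋₂:
  k=0: a=17, p=17, q=1
  k=1: a=2, p=35, q=2
  k=2: a=3, p=122, q=7
  k=3: a=6, p=767, q=44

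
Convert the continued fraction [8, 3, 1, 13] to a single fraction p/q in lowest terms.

Using pₖ = aₖpₖ₋₁ + pₖ₋₂ and qₖ = aₖqₖ₋₁ + qₖ₋₂:
  k=0: a=8, p=8, q=1
  k=1: a=3, p=25, q=3
  k=2: a=1, p=33, q=4
  k=3: a=13, p=454, q=55

454/55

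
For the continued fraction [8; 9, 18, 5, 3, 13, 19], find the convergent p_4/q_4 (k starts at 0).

Using pₖ = aₖpₖ₋₁ + pₖ₋₂, qₖ = aₖqₖ₋₁ + qₖ₋₂ (with p₋₁=1, p₋₂=0, q₋₁=0, q₋₂=1):
  k=0: a=8, p=8, q=1
  k=1: a=9, p=73, q=9
  k=2: a=18, p=1322, q=163
  k=3: a=5, p=6683, q=824
  k=4: a=3, p=21371, q=2635

21371/2635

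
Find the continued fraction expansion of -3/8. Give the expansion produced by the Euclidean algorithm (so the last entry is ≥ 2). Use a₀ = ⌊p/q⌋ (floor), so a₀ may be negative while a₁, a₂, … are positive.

[-1; 1, 1, 1, 2]

-3 = -1*8 + 5
8 = 1*5 + 3
5 = 1*3 + 2
3 = 1*2 + 1
2 = 2*1 + 0  (stop)
So -3/8 = [-1; 1, 1, 1, 2].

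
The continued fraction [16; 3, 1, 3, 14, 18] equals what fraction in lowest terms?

62902/3867

Fold from the inside: start with 18/1.
  14 + 1/18 = 253/18
  3 + 18/253 = 777/253
  1 + 253/777 = 1030/777
  3 + 777/1030 = 3867/1030
  16 + 1030/3867 = 62902/3867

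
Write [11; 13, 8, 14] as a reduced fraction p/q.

16426/1483

Using pₖ = aₖpₖ₋₁ + pₖ₋₂ and qₖ = aₖqₖ₋₁ + qₖ₋₂:
  k=0: a=11, p=11, q=1
  k=1: a=13, p=144, q=13
  k=2: a=8, p=1163, q=105
  k=3: a=14, p=16426, q=1483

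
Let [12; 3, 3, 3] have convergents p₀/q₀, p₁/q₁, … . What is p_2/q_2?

Using pₖ = aₖpₖ₋₁ + pₖ₋₂, qₖ = aₖqₖ₋₁ + qₖ₋₂ (with p₋₁=1, p₋₂=0, q₋₁=0, q₋₂=1):
  k=0: a=12, p=12, q=1
  k=1: a=3, p=37, q=3
  k=2: a=3, p=123, q=10

123/10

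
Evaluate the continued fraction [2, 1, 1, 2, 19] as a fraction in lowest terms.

Using pₖ = aₖpₖ₋₁ + pₖ₋₂ and qₖ = aₖqₖ₋₁ + qₖ₋₂:
  k=0: a=2, p=2, q=1
  k=1: a=1, p=3, q=1
  k=2: a=1, p=5, q=2
  k=3: a=2, p=13, q=5
  k=4: a=19, p=252, q=97

252/97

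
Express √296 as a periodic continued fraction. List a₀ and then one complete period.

a₀ = ⌊√296⌋ = 17.

[17; 4, 1, 7, 1, 4, 34]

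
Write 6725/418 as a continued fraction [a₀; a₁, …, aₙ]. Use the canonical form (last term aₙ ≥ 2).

[16; 11, 3, 2, 1, 3]

6725 = 16×418 + 37
418 = 11×37 + 11
37 = 3×11 + 4
11 = 2×4 + 3
4 = 1×3 + 1
3 = 3×1 + 0  (stop)
So 6725/418 = [16; 11, 3, 2, 1, 3].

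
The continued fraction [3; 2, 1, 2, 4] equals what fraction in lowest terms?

118/35

Fold from the inside: start with 4/1.
  2 + 1/4 = 9/4
  1 + 4/9 = 13/9
  2 + 9/13 = 35/13
  3 + 13/35 = 118/35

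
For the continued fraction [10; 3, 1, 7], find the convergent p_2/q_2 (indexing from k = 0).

41/4

Using pₖ = aₖpₖ₋₁ + pₖ₋₂, qₖ = aₖqₖ₋₁ + qₖ₋₂ (with p₋₁=1, p₋₂=0, q₋₁=0, q₋₂=1):
  k=0: a=10, p=10, q=1
  k=1: a=3, p=31, q=3
  k=2: a=1, p=41, q=4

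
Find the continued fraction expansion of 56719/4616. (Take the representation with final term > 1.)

[12; 3, 2, 11, 7, 8]

56719 = 12·4616 + 1327
4616 = 3·1327 + 635
1327 = 2·635 + 57
635 = 11·57 + 8
57 = 7·8 + 1
8 = 8·1 + 0  (stop)
So 56719/4616 = [12; 3, 2, 11, 7, 8].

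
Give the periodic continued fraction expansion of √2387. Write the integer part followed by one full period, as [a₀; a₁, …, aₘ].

[48; 1, 5, 1, 96]

a₀ = ⌊√2387⌋ = 48.
With m₀=0, d₀=1 and mₖ₊₁ = dₖaₖ − mₖ, dₖ₊₁ = (n − mₖ₊₁²)/dₖ, aₖ₊₁ = ⌊(a₀+mₖ₊₁)/dₖ₊₁⌋:
  k=1: m=48, d=83, a=1
  k=2: m=35, d=14, a=5
  k=3: m=35, d=83, a=1
  k=4: m=48, d=1, a=96
d=1 and a=2a₀=96 at k=4, so the next step gives (m, d) = (48, 83) again — its k=1 value — and the period has length 4.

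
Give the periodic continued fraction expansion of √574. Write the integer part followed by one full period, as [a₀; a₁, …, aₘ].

a₀ = ⌊√574⌋ = 23.

[23; 1, 22, 1, 46]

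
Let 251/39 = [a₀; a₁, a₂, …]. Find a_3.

251 = 6·39 + 17   →  a_0 = 6
39 = 2·17 + 5   →  a_1 = 2
17 = 3·5 + 2   →  a_2 = 3
5 = 2·2 + 1   →  a_3 = 2

2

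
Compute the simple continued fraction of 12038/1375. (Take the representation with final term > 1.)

12038 = 8*1375 + 1038
1375 = 1*1038 + 337
1038 = 3*337 + 27
337 = 12*27 + 13
27 = 2*13 + 1
13 = 13*1 + 0  (stop)
So 12038/1375 = [8; 1, 3, 12, 2, 13].

[8; 1, 3, 12, 2, 13]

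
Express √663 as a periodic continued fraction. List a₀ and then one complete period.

a₀ = ⌊√663⌋ = 25.
With m₀=0, d₀=1 and mₖ₊₁ = dₖaₖ − mₖ, dₖ₊₁ = (n − mₖ₊₁²)/dₖ, aₖ₊₁ = ⌊(a₀+mₖ₊₁)/dₖ₊₁⌋:
  k=1: m=25, d=38, a=1
  k=2: m=13, d=13, a=2
  k=3: m=13, d=38, a=1
  k=4: m=25, d=1, a=50
d=1 and a=2a₀=50 at k=4, so the next step gives (m, d) = (25, 38) again — its k=1 value — and the period has length 4.

[25; 1, 2, 1, 50]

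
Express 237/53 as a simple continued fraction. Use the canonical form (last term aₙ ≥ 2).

[4; 2, 8, 3]

237 = 4*53 + 25
53 = 2*25 + 3
25 = 8*3 + 1
3 = 3*1 + 0  (stop)
So 237/53 = [4; 2, 8, 3].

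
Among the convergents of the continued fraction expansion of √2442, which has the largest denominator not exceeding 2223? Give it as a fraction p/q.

58361/1181

√2442 = [49; 2, 2, 2, 98, …] (period length 4).
Convergents:
  p_0/q_0 = 49/1
  p_1/q_1 = 99/2
  p_2/q_2 = 247/5
  p_3/q_3 = 593/12
  p_4/q_4 = 58361/1181
  p_5/q_5 = 117315/2374
q_4 = 1181 ≤ 2223 < 2374 = q_5, so the answer is 58361/1181.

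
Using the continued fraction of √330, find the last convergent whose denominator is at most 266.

√330 = [18; 6, 36, …] (period length 2).
Convergents:
  p_0/q_0 = 18/1
  p_1/q_1 = 109/6
  p_2/q_2 = 3942/217
  p_3/q_3 = 23761/1308
q_2 = 217 ≤ 266 < 1308 = q_3, so the answer is 3942/217.

3942/217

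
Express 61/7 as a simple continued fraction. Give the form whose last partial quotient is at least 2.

61 = 8·7 + 5
7 = 1·5 + 2
5 = 2·2 + 1
2 = 2·1 + 0  (stop)
So 61/7 = [8; 1, 2, 2].

[8; 1, 2, 2]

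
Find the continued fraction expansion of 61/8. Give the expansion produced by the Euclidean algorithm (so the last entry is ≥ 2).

[7; 1, 1, 1, 2]

61 = 7×8 + 5
8 = 1×5 + 3
5 = 1×3 + 2
3 = 1×2 + 1
2 = 2×1 + 0  (stop)
So 61/8 = [7; 1, 1, 1, 2].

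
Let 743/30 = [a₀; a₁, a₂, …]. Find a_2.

743 = 24·30 + 23   →  a_0 = 24
30 = 1·23 + 7   →  a_1 = 1
23 = 3·7 + 2   →  a_2 = 3

3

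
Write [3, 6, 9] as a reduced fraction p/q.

174/55

Using pₖ = aₖpₖ₋₁ + pₖ₋₂ and qₖ = aₖqₖ₋₁ + qₖ₋₂:
  k=0: a=3, p=3, q=1
  k=1: a=6, p=19, q=6
  k=2: a=9, p=174, q=55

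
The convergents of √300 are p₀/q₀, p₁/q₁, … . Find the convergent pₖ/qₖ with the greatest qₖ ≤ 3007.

√300 = [17; 3, 8, 3, 34, …] (period length 4).
Convergents:
  p_0/q_0 = 17/1
  p_1/q_1 = 52/3
  p_2/q_2 = 433/25
  p_3/q_3 = 1351/78
  p_4/q_4 = 46367/2677
  p_5/q_5 = 140452/8109
q_4 = 2677 ≤ 3007 < 8109 = q_5, so the answer is 46367/2677.

46367/2677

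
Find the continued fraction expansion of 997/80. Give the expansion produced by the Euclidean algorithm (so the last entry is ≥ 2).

997 = 12×80 + 37
80 = 2×37 + 6
37 = 6×6 + 1
6 = 6×1 + 0  (stop)
So 997/80 = [12; 2, 6, 6].

[12; 2, 6, 6]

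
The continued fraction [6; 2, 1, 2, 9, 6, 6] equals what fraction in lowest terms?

17992/2823

Using pₖ = aₖpₖ₋₁ + pₖ₋₂ and qₖ = aₖqₖ₋₁ + qₖ₋₂:
  k=0: a=6, p=6, q=1
  k=1: a=2, p=13, q=2
  k=2: a=1, p=19, q=3
  k=3: a=2, p=51, q=8
  k=4: a=9, p=478, q=75
  k=5: a=6, p=2919, q=458
  k=6: a=6, p=17992, q=2823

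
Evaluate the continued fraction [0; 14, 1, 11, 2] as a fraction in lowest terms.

Fold from the inside: start with 2/1.
  11 + 1/2 = 23/2
  1 + 2/23 = 25/23
  14 + 23/25 = 373/25
  0 + 25/373 = 25/373

25/373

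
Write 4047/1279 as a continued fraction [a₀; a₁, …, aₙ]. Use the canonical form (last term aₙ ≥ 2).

4047 = 3×1279 + 210
1279 = 6×210 + 19
210 = 11×19 + 1
19 = 19×1 + 0  (stop)
So 4047/1279 = [3; 6, 11, 19].

[3; 6, 11, 19]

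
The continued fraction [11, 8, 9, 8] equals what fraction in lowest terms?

Using pₖ = aₖpₖ₋₁ + pₖ₋₂ and qₖ = aₖqₖ₋₁ + qₖ₋₂:
  k=0: a=11, p=11, q=1
  k=1: a=8, p=89, q=8
  k=2: a=9, p=812, q=73
  k=3: a=8, p=6585, q=592

6585/592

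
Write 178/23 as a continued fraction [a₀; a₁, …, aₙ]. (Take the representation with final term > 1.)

[7; 1, 2, 1, 5]

178 = 7×23 + 17
23 = 1×17 + 6
17 = 2×6 + 5
6 = 1×5 + 1
5 = 5×1 + 0  (stop)
So 178/23 = [7; 1, 2, 1, 5].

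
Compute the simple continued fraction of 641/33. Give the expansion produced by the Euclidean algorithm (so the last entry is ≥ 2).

641 = 19*33 + 14
33 = 2*14 + 5
14 = 2*5 + 4
5 = 1*4 + 1
4 = 4*1 + 0  (stop)
So 641/33 = [19; 2, 2, 1, 4].

[19; 2, 2, 1, 4]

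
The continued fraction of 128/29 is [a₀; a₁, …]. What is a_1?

2

128 = 4·29 + 12   →  a_0 = 4
29 = 2·12 + 5   →  a_1 = 2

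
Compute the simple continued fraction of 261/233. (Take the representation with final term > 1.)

261 = 1*233 + 28
233 = 8*28 + 9
28 = 3*9 + 1
9 = 9*1 + 0  (stop)
So 261/233 = [1; 8, 3, 9].

[1; 8, 3, 9]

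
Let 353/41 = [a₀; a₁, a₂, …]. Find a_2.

1

353 = 8·41 + 25   →  a_0 = 8
41 = 1·25 + 16   →  a_1 = 1
25 = 1·16 + 9   →  a_2 = 1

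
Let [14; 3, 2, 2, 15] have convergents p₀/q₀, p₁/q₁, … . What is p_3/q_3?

243/17

Using pₖ = aₖpₖ₋₁ + pₖ₋₂, qₖ = aₖqₖ₋₁ + qₖ₋₂ (with p₋₁=1, p₋₂=0, q₋₁=0, q₋₂=1):
  k=0: a=14, p=14, q=1
  k=1: a=3, p=43, q=3
  k=2: a=2, p=100, q=7
  k=3: a=2, p=243, q=17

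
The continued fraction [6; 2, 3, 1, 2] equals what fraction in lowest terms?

161/25

Fold from the inside: start with 2/1.
  1 + 1/2 = 3/2
  3 + 2/3 = 11/3
  2 + 3/11 = 25/11
  6 + 11/25 = 161/25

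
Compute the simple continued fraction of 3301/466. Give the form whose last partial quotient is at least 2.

3301 = 7·466 + 39
466 = 11·39 + 37
39 = 1·37 + 2
37 = 18·2 + 1
2 = 2·1 + 0  (stop)
So 3301/466 = [7; 11, 1, 18, 2].

[7; 11, 1, 18, 2]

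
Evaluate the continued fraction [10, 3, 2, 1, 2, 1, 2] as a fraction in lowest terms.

1040/101

Using pₖ = aₖpₖ₋₁ + pₖ₋₂ and qₖ = aₖqₖ₋₁ + qₖ₋₂:
  k=0: a=10, p=10, q=1
  k=1: a=3, p=31, q=3
  k=2: a=2, p=72, q=7
  k=3: a=1, p=103, q=10
  k=4: a=2, p=278, q=27
  k=5: a=1, p=381, q=37
  k=6: a=2, p=1040, q=101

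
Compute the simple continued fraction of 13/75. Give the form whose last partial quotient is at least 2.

[0; 5, 1, 3, 3]

13 = 0×75 + 13
75 = 5×13 + 10
13 = 1×10 + 3
10 = 3×3 + 1
3 = 3×1 + 0  (stop)
So 13/75 = [0; 5, 1, 3, 3].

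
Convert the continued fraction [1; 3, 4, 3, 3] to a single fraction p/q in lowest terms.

Using pₖ = aₖpₖ₋₁ + pₖ₋₂ and qₖ = aₖqₖ₋₁ + qₖ₋₂:
  k=0: a=1, p=1, q=1
  k=1: a=3, p=4, q=3
  k=2: a=4, p=17, q=13
  k=3: a=3, p=55, q=42
  k=4: a=3, p=182, q=139

182/139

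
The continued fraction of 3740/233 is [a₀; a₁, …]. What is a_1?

3740 = 16·233 + 12   →  a_0 = 16
233 = 19·12 + 5   →  a_1 = 19

19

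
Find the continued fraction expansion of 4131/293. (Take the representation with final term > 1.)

[14; 10, 9, 1, 2]

4131 = 14*293 + 29
293 = 10*29 + 3
29 = 9*3 + 2
3 = 1*2 + 1
2 = 2*1 + 0  (stop)
So 4131/293 = [14; 10, 9, 1, 2].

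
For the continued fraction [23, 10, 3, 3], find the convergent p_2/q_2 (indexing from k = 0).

716/31

Using pₖ = aₖpₖ₋₁ + pₖ₋₂, qₖ = aₖqₖ₋₁ + qₖ₋₂ (with p₋₁=1, p₋₂=0, q₋₁=0, q₋₂=1):
  k=0: a=23, p=23, q=1
  k=1: a=10, p=231, q=10
  k=2: a=3, p=716, q=31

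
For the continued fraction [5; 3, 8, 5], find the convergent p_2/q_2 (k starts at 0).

Using pₖ = aₖpₖ₋₁ + pₖ₋₂, qₖ = aₖqₖ₋₁ + qₖ₋₂ (with p₋₁=1, p₋₂=0, q₋₁=0, q₋₂=1):
  k=0: a=5, p=5, q=1
  k=1: a=3, p=16, q=3
  k=2: a=8, p=133, q=25

133/25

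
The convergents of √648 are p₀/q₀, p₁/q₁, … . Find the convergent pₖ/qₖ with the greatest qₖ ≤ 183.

1731/68

√648 = [25; 2, 5, 6, 5, 2, 50, …] (period length 6).
Convergents:
  p_0/q_0 = 25/1
  p_1/q_1 = 51/2
  p_2/q_2 = 280/11
  p_3/q_3 = 1731/68
  p_4/q_4 = 8935/351
q_3 = 68 ≤ 183 < 351 = q_4, so the answer is 1731/68.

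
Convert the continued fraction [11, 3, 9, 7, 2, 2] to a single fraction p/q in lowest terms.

11899/1051

Fold from the inside: start with 2/1.
  2 + 1/2 = 5/2
  7 + 2/5 = 37/5
  9 + 5/37 = 338/37
  3 + 37/338 = 1051/338
  11 + 338/1051 = 11899/1051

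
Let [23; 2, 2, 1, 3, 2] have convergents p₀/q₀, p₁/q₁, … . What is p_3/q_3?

164/7

Using pₖ = aₖpₖ₋₁ + pₖ₋₂, qₖ = aₖqₖ₋₁ + qₖ₋₂ (with p₋₁=1, p₋₂=0, q₋₁=0, q₋₂=1):
  k=0: a=23, p=23, q=1
  k=1: a=2, p=47, q=2
  k=2: a=2, p=117, q=5
  k=3: a=1, p=164, q=7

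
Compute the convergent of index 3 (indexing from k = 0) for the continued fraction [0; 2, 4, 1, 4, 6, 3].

5/11

Using pₖ = aₖpₖ₋₁ + pₖ₋₂, qₖ = aₖqₖ₋₁ + qₖ₋₂ (with p₋₁=1, p₋₂=0, q₋₁=0, q₋₂=1):
  k=0: a=0, p=0, q=1
  k=1: a=2, p=1, q=2
  k=2: a=4, p=4, q=9
  k=3: a=1, p=5, q=11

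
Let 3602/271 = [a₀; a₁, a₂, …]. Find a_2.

2

3602 = 13·271 + 79   →  a_0 = 13
271 = 3·79 + 34   →  a_1 = 3
79 = 2·34 + 11   →  a_2 = 2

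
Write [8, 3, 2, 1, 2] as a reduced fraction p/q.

Using pₖ = aₖpₖ₋₁ + pₖ₋₂ and qₖ = aₖqₖ₋₁ + qₖ₋₂:
  k=0: a=8, p=8, q=1
  k=1: a=3, p=25, q=3
  k=2: a=2, p=58, q=7
  k=3: a=1, p=83, q=10
  k=4: a=2, p=224, q=27

224/27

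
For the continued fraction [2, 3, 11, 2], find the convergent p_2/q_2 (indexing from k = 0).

Using pₖ = aₖpₖ₋₁ + pₖ₋₂, qₖ = aₖqₖ₋₁ + qₖ₋₂ (with p₋₁=1, p₋₂=0, q₋₁=0, q₋₂=1):
  k=0: a=2, p=2, q=1
  k=1: a=3, p=7, q=3
  k=2: a=11, p=79, q=34

79/34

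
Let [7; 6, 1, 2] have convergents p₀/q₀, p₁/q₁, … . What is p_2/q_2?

Using pₖ = aₖpₖ₋₁ + pₖ₋₂, qₖ = aₖqₖ₋₁ + qₖ₋₂ (with p₋₁=1, p₋₂=0, q₋₁=0, q₋₂=1):
  k=0: a=7, p=7, q=1
  k=1: a=6, p=43, q=6
  k=2: a=1, p=50, q=7

50/7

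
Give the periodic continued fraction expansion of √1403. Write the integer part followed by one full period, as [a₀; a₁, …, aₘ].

a₀ = ⌊√1403⌋ = 37.

[37; 2, 5, 3, 1, 3, 5, 2, 74]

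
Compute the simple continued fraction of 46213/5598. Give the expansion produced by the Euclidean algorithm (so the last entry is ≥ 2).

46213 = 8*5598 + 1429
5598 = 3*1429 + 1311
1429 = 1*1311 + 118
1311 = 11*118 + 13
118 = 9*13 + 1
13 = 13*1 + 0  (stop)
So 46213/5598 = [8; 3, 1, 11, 9, 13].

[8; 3, 1, 11, 9, 13]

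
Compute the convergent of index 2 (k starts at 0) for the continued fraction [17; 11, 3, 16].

581/34

Using pₖ = aₖpₖ₋₁ + pₖ₋₂, qₖ = aₖqₖ₋₁ + qₖ₋₂ (with p₋₁=1, p₋₂=0, q₋₁=0, q₋₂=1):
  k=0: a=17, p=17, q=1
  k=1: a=11, p=188, q=11
  k=2: a=3, p=581, q=34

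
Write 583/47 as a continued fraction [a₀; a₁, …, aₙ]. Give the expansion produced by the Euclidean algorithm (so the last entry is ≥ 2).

[12; 2, 2, 9]

583 = 12×47 + 19
47 = 2×19 + 9
19 = 2×9 + 1
9 = 9×1 + 0  (stop)
So 583/47 = [12; 2, 2, 9].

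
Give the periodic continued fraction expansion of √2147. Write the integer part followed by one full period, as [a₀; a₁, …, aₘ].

[46; 2, 1, 45, 1, 2, 92]

a₀ = ⌊√2147⌋ = 46.
With m₀=0, d₀=1 and mₖ₊₁ = dₖaₖ − mₖ, dₖ₊₁ = (n − mₖ₊₁²)/dₖ, aₖ₊₁ = ⌊(a₀+mₖ₊₁)/dₖ₊₁⌋:
  k=1: m=46, d=31, a=2
  k=2: m=16, d=61, a=1
  k=3: m=45, d=2, a=45
  k=4: m=45, d=61, a=1
  k=5: m=16, d=31, a=2
  k=6: m=46, d=1, a=92
d=1 and a=2a₀=92 at k=6, so the next step gives (m, d) = (46, 31) again — its k=1 value — and the period has length 6.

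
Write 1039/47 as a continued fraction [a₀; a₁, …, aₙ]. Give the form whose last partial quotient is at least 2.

1039 = 22×47 + 5
47 = 9×5 + 2
5 = 2×2 + 1
2 = 2×1 + 0  (stop)
So 1039/47 = [22; 9, 2, 2].

[22; 9, 2, 2]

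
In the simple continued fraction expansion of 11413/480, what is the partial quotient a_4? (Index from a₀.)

17

11413 = 23·480 + 373   →  a_0 = 23
480 = 1·373 + 107   →  a_1 = 1
373 = 3·107 + 52   →  a_2 = 3
107 = 2·52 + 3   →  a_3 = 2
52 = 17·3 + 1   →  a_4 = 17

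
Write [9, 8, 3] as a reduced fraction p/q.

228/25

Using pₖ = aₖpₖ₋₁ + pₖ₋₂ and qₖ = aₖqₖ₋₁ + qₖ₋₂:
  k=0: a=9, p=9, q=1
  k=1: a=8, p=73, q=8
  k=2: a=3, p=228, q=25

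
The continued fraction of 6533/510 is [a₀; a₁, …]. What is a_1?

6533 = 12·510 + 413   →  a_0 = 12
510 = 1·413 + 97   →  a_1 = 1

1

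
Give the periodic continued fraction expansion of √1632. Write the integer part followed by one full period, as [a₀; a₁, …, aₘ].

[40; 2, 1, 1, 19, 1, 1, 2, 80]

a₀ = ⌊√1632⌋ = 40.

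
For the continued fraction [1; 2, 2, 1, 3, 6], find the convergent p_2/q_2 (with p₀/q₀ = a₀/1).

Using pₖ = aₖpₖ₋₁ + pₖ₋₂, qₖ = aₖqₖ₋₁ + qₖ₋₂ (with p₋₁=1, p₋₂=0, q₋₁=0, q₋₂=1):
  k=0: a=1, p=1, q=1
  k=1: a=2, p=3, q=2
  k=2: a=2, p=7, q=5

7/5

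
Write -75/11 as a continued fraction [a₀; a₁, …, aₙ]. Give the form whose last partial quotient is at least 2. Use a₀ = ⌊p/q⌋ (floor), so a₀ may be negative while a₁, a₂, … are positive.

-75 = -7×11 + 2
11 = 5×2 + 1
2 = 2×1 + 0  (stop)
So -75/11 = [-7; 5, 2].

[-7; 5, 2]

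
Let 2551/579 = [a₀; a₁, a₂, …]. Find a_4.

2551 = 4·579 + 235   →  a_0 = 4
579 = 2·235 + 109   →  a_1 = 2
235 = 2·109 + 17   →  a_2 = 2
109 = 6·17 + 7   →  a_3 = 6
17 = 2·7 + 3   →  a_4 = 2

2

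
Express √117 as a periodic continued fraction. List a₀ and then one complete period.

a₀ = ⌊√117⌋ = 10.
With m₀=0, d₀=1 and mₖ₊₁ = dₖaₖ − mₖ, dₖ₊₁ = (n − mₖ₊₁²)/dₖ, aₖ₊₁ = ⌊(a₀+mₖ₊₁)/dₖ₊₁⌋:
  k=1: m=10, d=17, a=1
  k=2: m=7, d=4, a=4
  k=3: m=9, d=9, a=2
  k=4: m=9, d=4, a=4
  k=5: m=7, d=17, a=1
  k=6: m=10, d=1, a=20
d=1 and a=2a₀=20 at k=6, so the next step gives (m, d) = (10, 17) again — its k=1 value — and the period has length 6.

[10; 1, 4, 2, 4, 1, 20]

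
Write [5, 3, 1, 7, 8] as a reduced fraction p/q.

Using pₖ = aₖpₖ₋₁ + pₖ₋₂ and qₖ = aₖqₖ₋₁ + qₖ₋₂:
  k=0: a=5, p=5, q=1
  k=1: a=3, p=16, q=3
  k=2: a=1, p=21, q=4
  k=3: a=7, p=163, q=31
  k=4: a=8, p=1325, q=252

1325/252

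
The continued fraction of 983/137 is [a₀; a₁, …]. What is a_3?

2

983 = 7·137 + 24   →  a_0 = 7
137 = 5·24 + 17   →  a_1 = 5
24 = 1·17 + 7   →  a_2 = 1
17 = 2·7 + 3   →  a_3 = 2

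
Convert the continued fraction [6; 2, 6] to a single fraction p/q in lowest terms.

Using pₖ = aₖpₖ₋₁ + pₖ₋₂ and qₖ = aₖqₖ₋₁ + qₖ₋₂:
  k=0: a=6, p=6, q=1
  k=1: a=2, p=13, q=2
  k=2: a=6, p=84, q=13

84/13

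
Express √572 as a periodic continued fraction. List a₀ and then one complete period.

[23; 1, 10, 1, 46]

a₀ = ⌊√572⌋ = 23.
With m₀=0, d₀=1 and mₖ₊₁ = dₖaₖ − mₖ, dₖ₊₁ = (n − mₖ₊₁²)/dₖ, aₖ₊₁ = ⌊(a₀+mₖ₊₁)/dₖ₊₁⌋:
  k=1: m=23, d=43, a=1
  k=2: m=20, d=4, a=10
  k=3: m=20, d=43, a=1
  k=4: m=23, d=1, a=46
d=1 and a=2a₀=46 at k=4, so the next step gives (m, d) = (23, 43) again — its k=1 value — and the period has length 4.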